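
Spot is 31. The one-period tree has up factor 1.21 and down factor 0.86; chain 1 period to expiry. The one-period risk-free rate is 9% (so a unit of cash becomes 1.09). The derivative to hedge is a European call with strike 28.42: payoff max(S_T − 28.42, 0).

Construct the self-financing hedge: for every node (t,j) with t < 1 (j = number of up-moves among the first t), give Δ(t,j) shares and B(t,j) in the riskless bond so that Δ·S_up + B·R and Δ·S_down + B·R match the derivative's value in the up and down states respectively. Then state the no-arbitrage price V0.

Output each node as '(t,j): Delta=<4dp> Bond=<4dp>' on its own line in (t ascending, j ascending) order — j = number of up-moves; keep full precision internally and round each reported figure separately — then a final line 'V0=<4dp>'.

The replicating-portfolio and risk-neutral prices coincide; use p* = (1.09−0.86)/(1.21−0.86) = 0.6571 for the latter.
Terminal values V(1,·): V(1,0)=0.0000, V(1,1)=9.0900
Node (0,0) S=31.0000: V=(p*·9.0900+(1−p*)·0.0000)/1.09=5.4802; Δ=(9.0900−0.0000)/(37.5100−26.6600)=0.8378; B=V−Δ·S=-20.4912
Check: Δ(0,0)·S0 + B(0,0) = 5.4802 = V0.

(0,0): Delta=0.8378 Bond=-20.4912
V0=5.4802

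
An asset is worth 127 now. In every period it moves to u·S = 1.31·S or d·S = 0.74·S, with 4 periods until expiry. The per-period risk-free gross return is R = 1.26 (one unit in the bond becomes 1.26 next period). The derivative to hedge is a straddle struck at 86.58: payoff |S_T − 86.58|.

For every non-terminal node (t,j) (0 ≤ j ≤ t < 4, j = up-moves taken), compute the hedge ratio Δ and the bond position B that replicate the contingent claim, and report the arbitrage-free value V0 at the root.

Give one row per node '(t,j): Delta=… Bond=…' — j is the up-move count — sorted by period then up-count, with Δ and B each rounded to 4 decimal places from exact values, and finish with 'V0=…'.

Risk-neutral probability p* = (R−d)/(u−d) = (1.26−0.74)/(1.31−0.74) = 0.9123.
Terminal values V(4,·): V(4,0)=48.4970, V(4,1)=19.1629, V(4,2)=32.7665, V(4,3)=124.6956, V(4,4)=287.4349
(3,0): S=51.4634. Δ = (V_up−V_dn)/(S_up−S_dn) = (19.1629−48.4970)/(67.4171−38.0830) = -1.0000. V = [p*·19.1629 + (1−p*)·48.4970]/1.26 = 17.2508. B = V − Δ·S = 68.7143.
(3,1): S=91.1042. Δ = (V_up−V_dn)/(S_up−S_dn) = (32.7665−19.1629)/(119.3465−67.4171) = 0.2620. V = [p*·32.7665 + (1−p*)·19.1629]/1.26 = 25.0581. B = V − Δ·S = 1.1921.
(3,2): S=161.2791. Δ = (V_up−V_dn)/(S_up−S_dn) = (124.6956−32.7665)/(211.2756−119.3465) = 1.0000. V = [p*·124.6956 + (1−p*)·32.7665]/1.26 = 92.5648. B = V − Δ·S = -68.7143.
(3,3): S=285.5076. Δ = (V_up−V_dn)/(S_up−S_dn) = (287.4349−124.6956)/(374.0149−211.2756) = 1.0000. V = [p*·287.4349 + (1−p*)·124.6956]/1.26 = 216.7933. B = V − Δ·S = -68.7143.
(2,0): S=69.5452. Δ = (V_up−V_dn)/(S_up−S_dn) = (25.0581−17.2508)/(91.1042−51.4634) = 0.1970. V = [p*·25.0581 + (1−p*)·17.2508]/1.26 = 19.3439. B = V − Δ·S = 5.6469.
(2,1): S=123.1138. Δ = (V_up−V_dn)/(S_up−S_dn) = (92.5648−25.0581)/(161.2791−91.1042) = 0.9620. V = [p*·92.5648 + (1−p*)·25.0581]/1.26 = 68.7644. B = V − Δ·S = -49.6684.
(2,2): S=217.9447. Δ = (V_up−V_dn)/(S_up−S_dn) = (216.7933−92.5648)/(285.5076−161.2791) = 1.0000. V = [p*·216.7933 + (1−p*)·92.5648]/1.26 = 163.4096. B = V − Δ·S = -54.5351.
(1,0): S=93.9800. Δ = (V_up−V_dn)/(S_up−S_dn) = (68.7644−19.3439)/(123.1138−69.5452) = 0.9226. V = [p*·68.7644 + (1−p*)·19.3439]/1.26 = 51.1343. B = V − Δ·S = -35.5684.
(1,1): S=166.3700. Δ = (V_up−V_dn)/(S_up−S_dn) = (163.4096−68.7644)/(217.9447−123.1138) = 0.9980. V = [p*·163.4096 + (1−p*)·68.7644]/1.26 = 123.1011. B = V − Δ·S = -42.9430.
(0,0): S=127.0000. Δ = (V_up−V_dn)/(S_up−S_dn) = (123.1011−51.1343)/(166.3700−93.9800) = 0.9942. V = [p*·123.1011 + (1−p*)·51.1343]/1.26 = 92.6890. B = V − Δ·S = -33.5684.
Each (Δ,B) replicates both successor values, so the strategy is self-financing and V0 is arbitrage-free.

(0,0): Delta=0.9942 Bond=-33.5684
(1,0): Delta=0.9226 Bond=-35.5684
(1,1): Delta=0.9980 Bond=-42.9430
(2,0): Delta=0.1970 Bond=5.6469
(2,1): Delta=0.9620 Bond=-49.6684
(2,2): Delta=1.0000 Bond=-54.5351
(3,0): Delta=-1.0000 Bond=68.7143
(3,1): Delta=0.2620 Bond=1.1921
(3,2): Delta=1.0000 Bond=-68.7143
(3,3): Delta=1.0000 Bond=-68.7143
V0=92.6890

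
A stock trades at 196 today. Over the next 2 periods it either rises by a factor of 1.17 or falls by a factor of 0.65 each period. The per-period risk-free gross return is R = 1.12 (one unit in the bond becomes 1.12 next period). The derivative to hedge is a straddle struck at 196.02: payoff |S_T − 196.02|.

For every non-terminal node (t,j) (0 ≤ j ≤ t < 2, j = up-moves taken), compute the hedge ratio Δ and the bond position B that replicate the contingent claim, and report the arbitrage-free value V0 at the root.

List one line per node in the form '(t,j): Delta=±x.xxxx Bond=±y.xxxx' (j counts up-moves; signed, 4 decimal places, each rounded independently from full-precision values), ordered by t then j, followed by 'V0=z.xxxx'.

The replicating-portfolio and risk-neutral prices coincide; use p* = (1.12−0.65)/(1.17−0.65) = 0.9038 for the latter.
Terminal values V(2,·): V(2,0)=113.2100, V(2,1)=46.9620, V(2,2)=72.2844
(1,0): S=127.4000. Δ = (V_up−V_dn)/(S_up−S_dn) = (46.9620−113.2100)/(149.0580−82.8100) = -1.0000. V = [p*·46.9620 + (1−p*)·113.2100]/1.12 = 47.6179. B = V − Δ·S = 175.0179.
(1,1): S=229.3200. Δ = (V_up−V_dn)/(S_up−S_dn) = (72.2844−46.9620)/(268.3044−149.0580) = 0.2124. V = [p*·72.2844 + (1−p*)·46.9620]/1.12 = 62.3657. B = V − Δ·S = 13.6688.
(0,0): S=196.0000. Δ = (V_up−V_dn)/(S_up−S_dn) = (62.3657−47.6179)/(229.3200−127.4000) = 0.1447. V = [p*·62.3657 + (1−p*)·47.6179]/1.12 = 54.4175. B = V − Δ·S = 26.0563.
The time-0 hedge costs 54.4175, which is the no-arbitrage price.

(0,0): Delta=0.1447 Bond=26.0563
(1,0): Delta=-1.0000 Bond=175.0179
(1,1): Delta=0.2124 Bond=13.6688
V0=54.4175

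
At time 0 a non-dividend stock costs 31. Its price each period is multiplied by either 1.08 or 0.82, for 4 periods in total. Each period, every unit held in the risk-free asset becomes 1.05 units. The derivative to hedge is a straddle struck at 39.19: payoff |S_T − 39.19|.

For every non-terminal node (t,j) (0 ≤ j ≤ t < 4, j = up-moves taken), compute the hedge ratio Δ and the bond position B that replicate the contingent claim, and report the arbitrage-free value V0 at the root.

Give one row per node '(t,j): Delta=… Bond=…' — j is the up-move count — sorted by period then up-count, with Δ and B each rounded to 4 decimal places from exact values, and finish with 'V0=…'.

(0,0): Delta=-0.5570 Bond=21.5180
(1,0): Delta=-1.0000 Bond=33.8538
(1,1): Delta=-0.5132 Bond=21.1252
(2,0): Delta=-1.0000 Bond=35.5465
(2,1): Delta=-1.0000 Bond=35.5465
(2,2): Delta=-0.4650 Bond=20.4383
(3,0): Delta=-1.0000 Bond=37.3238
(3,1): Delta=-1.0000 Bond=37.3238
(3,2): Delta=-1.0000 Bond=37.3238
(3,3): Delta=-0.4120 Bond=19.3910
V0=4.2496

Under the risk-neutral measure, an up-move has probability p* = (R−d)/(u−d) = 0.8846 and values discount at R = 1.05.
Terminal payoffs: V(4,0)=25.1742, V(4,1)=20.7302, V(4,2)=14.8771, V(4,3)=7.1681, V(4,4)=2.9852
(3,0): S=17.0924. Δ = (V_up−V_dn)/(S_up−S_dn) = (20.7302−25.1742)/(18.4598−14.0158) = -1.0000. V = [p*·20.7302 + (1−p*)·25.1742]/1.05 = 20.2314. B = V − Δ·S = 37.3238.
(3,1): S=22.5120. Δ = (V_up−V_dn)/(S_up−S_dn) = (14.8771−20.7302)/(24.3129−18.4598) = -1.0000. V = [p*·14.8771 + (1−p*)·20.7302]/1.05 = 14.8119. B = V − Δ·S = 37.3238.
(3,2): S=29.6499. Δ = (V_up−V_dn)/(S_up−S_dn) = (7.1681−14.8771)/(32.0219−24.3129) = -1.0000. V = [p*·7.1681 + (1−p*)·14.8771]/1.05 = 7.6739. B = V − Δ·S = 37.3238.
(3,3): S=39.0511. Δ = (V_up−V_dn)/(S_up−S_dn) = (2.9852−7.1681)/(42.1752−32.0219) = -0.4120. V = [p*·2.9852 + (1−p*)·7.1681]/1.05 = 3.3027. B = V − Δ·S = 19.3910.
(2,0): S=20.8444. Δ = (V_up−V_dn)/(S_up−S_dn) = (14.8119−20.2314)/(22.5120−17.0924) = -1.0000. V = [p*·14.8119 + (1−p*)·20.2314]/1.05 = 14.7021. B = V − Δ·S = 35.5465.
(2,1): S=27.4536. Δ = (V_up−V_dn)/(S_up−S_dn) = (7.6739−14.8119)/(29.6499−22.5120) = -1.0000. V = [p*·7.6739 + (1−p*)·14.8119]/1.05 = 8.0929. B = V − Δ·S = 35.5465.
(2,2): S=36.1584. Δ = (V_up−V_dn)/(S_up−S_dn) = (3.3027−7.6739)/(39.0511−29.6499) = -0.4650. V = [p*·3.3027 + (1−p*)·7.6739]/1.05 = 3.6258. B = V − Δ·S = 20.4383.
(1,0): S=25.4200. Δ = (V_up−V_dn)/(S_up−S_dn) = (8.0929−14.7021)/(27.4536−20.8444) = -1.0000. V = [p*·8.0929 + (1−p*)·14.7021]/1.05 = 8.4338. B = V − Δ·S = 33.8538.
(1,1): S=33.4800. Δ = (V_up−V_dn)/(S_up−S_dn) = (3.6258−8.0929)/(36.1584−27.4536) = -0.5132. V = [p*·3.6258 + (1−p*)·8.0929]/1.05 = 3.9440. B = V − Δ·S = 21.1252.
(0,0): S=31.0000. Δ = (V_up−V_dn)/(S_up−S_dn) = (3.9440−8.4338)/(33.4800−25.4200) = -0.5570. V = [p*·3.9440 + (1−p*)·8.4338]/1.05 = 4.2496. B = V − Δ·S = 21.5180.
Root portfolio cost Δ·31+B reproduces V0=4.2496.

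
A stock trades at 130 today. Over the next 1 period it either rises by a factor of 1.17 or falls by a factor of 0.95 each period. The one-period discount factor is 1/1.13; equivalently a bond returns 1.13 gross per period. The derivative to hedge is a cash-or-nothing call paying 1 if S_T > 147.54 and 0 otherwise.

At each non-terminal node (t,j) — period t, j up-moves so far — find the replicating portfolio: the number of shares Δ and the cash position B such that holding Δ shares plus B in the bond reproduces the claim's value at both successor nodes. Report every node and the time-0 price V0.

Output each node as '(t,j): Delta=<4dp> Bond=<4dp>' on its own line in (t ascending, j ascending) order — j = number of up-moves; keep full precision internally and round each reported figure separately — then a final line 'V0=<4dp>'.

Risk-neutral probability p* = (R−d)/(u−d) = (1.13−0.95)/(1.17−0.95) = 0.8182.
Payoff layer (t=1): V(1,0)=0.0000, V(1,1)=1.0000
  t=0,j=0: stock 130.0000 → up 152.1000 (V=1.0000), down 123.5000 (V=0.0000). Price 0.7241; hedge Δ=0.0350, bond B=-3.8214.
Root portfolio cost Δ·130+B reproduces V0=0.7241.

(0,0): Delta=0.0350 Bond=-3.8214
V0=0.7241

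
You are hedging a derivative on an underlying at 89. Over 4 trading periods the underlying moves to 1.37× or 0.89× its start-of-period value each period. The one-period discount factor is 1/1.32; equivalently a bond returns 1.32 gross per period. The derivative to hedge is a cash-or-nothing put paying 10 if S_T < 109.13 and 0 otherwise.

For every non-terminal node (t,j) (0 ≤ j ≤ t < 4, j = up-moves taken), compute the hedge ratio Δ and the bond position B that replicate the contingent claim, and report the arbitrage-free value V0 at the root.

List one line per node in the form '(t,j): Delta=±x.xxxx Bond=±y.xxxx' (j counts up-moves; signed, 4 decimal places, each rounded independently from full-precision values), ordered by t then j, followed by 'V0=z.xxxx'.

(0,0): Delta=-0.0030 Bond=0.2779
(1,0): Delta=-0.0282 Bond=2.3632
(1,1): Delta=-0.0011 Bond=0.1347
(2,0): Delta=-0.2006 Bond=15.2722
(2,1): Delta=-0.0152 Bond=1.7063
(2,2): Delta=0.0000 Bond=0.0000
(3,0): Delta=0.0000 Bond=7.5758
(3,1): Delta=-0.2157 Bond=21.6225
(3,2): Delta=0.0000 Bond=0.0000
(3,3): Delta=0.0000 Bond=0.0000
V0=0.0137

Since d<R<u, set p* = (R−d)/(u−d) = 0.8958; price each node as the discounted p*-expectation of its children.
At expiry t=4: V(4,0)=10.0000, V(4,1)=10.0000, V(4,2)=0.0000, V(4,3)=0.0000, V(4,4)=0.0000
(3,0): S=62.7422. Δ = (V_up−V_dn)/(S_up−S_dn) = (10.0000−10.0000)/(85.9569−55.8406) = 0.0000. V = [p*·10.0000 + (1−p*)·10.0000]/1.32 = 7.5758. B = V − Δ·S = 7.5758.
(3,1): S=96.5808. Δ = (V_up−V_dn)/(S_up−S_dn) = (0.0000−10.0000)/(132.3156−85.9569) = -0.2157. V = [p*·0.0000 + (1−p*)·10.0000]/1.32 = 0.7891. B = V − Δ·S = 21.6225.
(3,2): S=148.6692. Δ = (V_up−V_dn)/(S_up−S_dn) = (0.0000−0.0000)/(203.6769−132.3156) = 0.0000. V = [p*·0.0000 + (1−p*)·0.0000]/1.32 = 0.0000. B = V − Δ·S = 0.0000.
(3,3): S=228.8504. Δ = (V_up−V_dn)/(S_up−S_dn) = (0.0000−0.0000)/(313.5251−203.6769) = 0.0000. V = [p*·0.0000 + (1−p*)·0.0000]/1.32 = 0.0000. B = V − Δ·S = 0.0000.
(2,0): S=70.4969. Δ = (V_up−V_dn)/(S_up−S_dn) = (0.7891−7.5758)/(96.5808−62.7422) = -0.2006. V = [p*·0.7891 + (1−p*)·7.5758]/1.32 = 1.1334. B = V − Δ·S = 15.2722.
(2,1): S=108.5177. Δ = (V_up−V_dn)/(S_up−S_dn) = (0.0000−0.7891)/(148.6692−96.5808) = -0.0152. V = [p*·0.0000 + (1−p*)·0.7891]/1.32 = 0.0623. B = V − Δ·S = 1.7063.
(2,2): S=167.0441. Δ = (V_up−V_dn)/(S_up−S_dn) = (0.0000−0.0000)/(228.8504−148.6692) = 0.0000. V = [p*·0.0000 + (1−p*)·0.0000]/1.32 = 0.0000. B = V − Δ·S = 0.0000.
(1,0): S=79.2100. Δ = (V_up−V_dn)/(S_up−S_dn) = (0.0623−1.1334)/(108.5177−70.4969) = -0.0282. V = [p*·0.0623 + (1−p*)·1.1334]/1.32 = 0.1317. B = V − Δ·S = 2.3632.
(1,1): S=121.9300. Δ = (V_up−V_dn)/(S_up−S_dn) = (0.0000−0.0623)/(167.0441−108.5177) = -0.0011. V = [p*·0.0000 + (1−p*)·0.0623]/1.32 = 0.0049. B = V − Δ·S = 0.1347.
(0,0): S=89.0000. Δ = (V_up−V_dn)/(S_up−S_dn) = (0.0049−0.1317)/(121.9300−79.2100) = -0.0030. V = [p*·0.0049 + (1−p*)·0.1317]/1.32 = 0.0137. B = V − Δ·S = 0.2779.
Root portfolio cost Δ·89+B reproduces V0=0.0137.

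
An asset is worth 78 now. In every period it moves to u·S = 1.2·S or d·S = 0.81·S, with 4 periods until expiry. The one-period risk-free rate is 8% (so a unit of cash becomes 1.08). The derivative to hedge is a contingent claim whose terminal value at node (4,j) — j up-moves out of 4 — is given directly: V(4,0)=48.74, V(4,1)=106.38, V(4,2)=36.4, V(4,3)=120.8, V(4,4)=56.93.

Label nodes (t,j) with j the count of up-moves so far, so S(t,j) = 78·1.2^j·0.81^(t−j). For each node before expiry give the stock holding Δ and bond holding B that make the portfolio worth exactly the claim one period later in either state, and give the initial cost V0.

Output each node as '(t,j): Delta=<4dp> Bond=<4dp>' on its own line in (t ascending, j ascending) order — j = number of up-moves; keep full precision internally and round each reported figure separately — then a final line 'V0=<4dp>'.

(0,0): Delta=0.1061 Bond=51.5110
(1,0): Delta=0.5600 Bond=26.9537
(1,1): Delta=-0.0301 Bond=68.3777
(2,0): Delta=-1.4248 Bond=130.6856
(2,1): Delta=1.1555 Bond=-16.0348
(2,2): Delta=-0.3857 Bond=113.7958
(3,0): Delta=3.5654 Bond=-65.7165
(3,1): Delta=-2.9219 Bond=233.0769
(3,2): Delta=2.3787 Bond=-128.6040
(3,3): Delta=-1.2150 Bond=234.6788
V0=59.7873

Since d<R<u, set p* = (R−d)/(u−d) = 0.6923; price each node as the discounted p*-expectation of its children.
Terminal values V(4,·): V(4,0)=48.7400, V(4,1)=106.3800, V(4,2)=36.4000, V(4,3)=120.8000, V(4,4)=56.9300
Node (3,0) S=41.4524: V=(p*·106.3800+(1−p*)·48.7400)/1.08=82.0783; Δ=(106.3800−48.7400)/(49.7429−33.5764)=3.5654; B=V−Δ·S=-65.7165
Node (3,1) S=61.4110: V=(p*·36.4000+(1−p*)·106.3800)/1.08=53.6410; Δ=(36.4000−106.3800)/(73.6932−49.7429)=-2.9219; B=V−Δ·S=233.0769
Node (3,2) S=90.9792: V=(p*·120.8000+(1−p*)·36.4000)/1.08=87.8063; Δ=(120.8000−36.4000)/(109.1750−73.6932)=2.3787; B=V−Δ·S=-128.6040
Node (3,3) S=134.7840: V=(p*·56.9300+(1−p*)·120.8000)/1.08=70.9095; Δ=(56.9300−120.8000)/(161.7408−109.1750)=-1.2150; B=V−Δ·S=234.6788
Node (2,0) S=51.1758: V=(p*·53.6410+(1−p*)·82.0783)/1.08=57.7694; Δ=(53.6410−82.0783)/(61.4110−41.4524)=-1.4248; B=V−Δ·S=130.6856
Node (2,1) S=75.8160: V=(p*·87.8063+(1−p*)·53.6410)/1.08=71.5684; Δ=(87.8063−53.6410)/(90.9792−61.4110)=1.1555; B=V−Δ·S=-16.0348
Node (2,2) S=112.3200: V=(p*·70.9095+(1−p*)·87.8063)/1.08=70.4709; Δ=(70.9095−87.8063)/(134.7840−90.9792)=-0.3857; B=V−Δ·S=113.7958
Node (1,0) S=63.1800: V=(p*·71.5684+(1−p*)·57.7694)/1.08=62.3357; Δ=(71.5684−57.7694)/(75.8160−51.1758)=0.5600; B=V−Δ·S=26.9537
Node (1,1) S=93.6000: V=(p*·70.4709+(1−p*)·71.5684)/1.08=65.5635; Δ=(70.4709−71.5684)/(112.3200−75.8160)=-0.0301; B=V−Δ·S=68.3777
Node (0,0) S=78.0000: V=(p*·65.5635+(1−p*)·62.3357)/1.08=59.7873; Δ=(65.5635−62.3357)/(93.6000−63.1800)=0.1061; B=V−Δ·S=51.5110
Check: Δ(0,0)·S0 + B(0,0) = 59.7873 = V0.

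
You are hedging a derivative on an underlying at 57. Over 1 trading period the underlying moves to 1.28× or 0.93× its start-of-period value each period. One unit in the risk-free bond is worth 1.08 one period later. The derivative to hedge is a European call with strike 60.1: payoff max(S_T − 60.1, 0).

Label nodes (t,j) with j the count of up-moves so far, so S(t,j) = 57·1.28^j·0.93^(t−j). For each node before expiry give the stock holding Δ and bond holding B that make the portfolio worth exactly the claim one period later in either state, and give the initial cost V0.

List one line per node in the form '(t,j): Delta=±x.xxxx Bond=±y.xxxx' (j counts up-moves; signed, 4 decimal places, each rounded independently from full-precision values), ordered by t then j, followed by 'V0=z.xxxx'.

Since d<R<u, set p* = (R−d)/(u−d) = 0.4286; price each node as the discounted p*-expectation of its children.
At expiry t=1: V(1,0)=0.0000, V(1,1)=12.8600
  t=0,j=0: stock 57.0000 → up 72.9600 (V=12.8600), down 53.0100 (V=0.0000). Price 5.1032; hedge Δ=0.6446, bond B=-31.6397.
Root portfolio cost Δ·57+B reproduces V0=5.1032.

(0,0): Delta=0.6446 Bond=-31.6397
V0=5.1032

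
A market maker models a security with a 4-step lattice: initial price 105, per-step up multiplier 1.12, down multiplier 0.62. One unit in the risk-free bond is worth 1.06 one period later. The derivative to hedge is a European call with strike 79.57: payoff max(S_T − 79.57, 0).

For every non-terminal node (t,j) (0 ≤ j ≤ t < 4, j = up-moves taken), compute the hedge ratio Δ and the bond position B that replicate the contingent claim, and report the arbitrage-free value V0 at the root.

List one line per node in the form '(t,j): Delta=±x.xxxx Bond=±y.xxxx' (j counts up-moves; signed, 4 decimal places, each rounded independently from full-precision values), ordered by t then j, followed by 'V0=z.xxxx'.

(0,0): Delta=0.8569 Bond=-46.2070
(1,0): Delta=0.2518 Bond=-9.5870
(1,1): Delta=0.9026 Bond=-54.3511
(2,0): Delta=0.0000 Bond=0.0000
(2,1): Delta=0.2708 Bond=-11.5479
(2,2): Delta=0.9503 Bond=-63.8937
(3,0): Delta=0.0000 Bond=0.0000
(3,1): Delta=0.0000 Bond=0.0000
(3,2): Delta=0.2912 Bond=-13.9100
(3,3): Delta=1.0000 Bond=-75.0660
V0=43.7657

Risk-neutral probability p* = (R−d)/(u−d) = (1.06−0.62)/(1.12−0.62) = 0.8800.
Payoff layer (t=4): V(4,0)=0.0000, V(4,1)=0.0000, V(4,2)=0.0000, V(4,3)=11.8908, V(4,4)=85.6495
(3,0): S=25.0244. Δ = (V_up−V_dn)/(S_up−S_dn) = (0.0000−0.0000)/(28.0274−15.5152) = 0.0000. V = [p*·0.0000 + (1−p*)·0.0000]/1.06 = 0.0000. B = V − Δ·S = 0.0000.
(3,1): S=45.2054. Δ = (V_up−V_dn)/(S_up−S_dn) = (0.0000−0.0000)/(50.6301−28.0274) = 0.0000. V = [p*·0.0000 + (1−p*)·0.0000]/1.06 = 0.0000. B = V − Δ·S = 0.0000.
(3,2): S=81.6614. Δ = (V_up−V_dn)/(S_up−S_dn) = (11.8908−0.0000)/(91.4608−50.6301) = 0.2912. V = [p*·11.8908 + (1−p*)·0.0000]/1.06 = 9.8716. B = V − Δ·S = -13.9100.
(3,3): S=147.5174. Δ = (V_up−V_dn)/(S_up−S_dn) = (85.6495−11.8908)/(165.2195−91.4608) = 1.0000. V = [p*·85.6495 + (1−p*)·11.8908]/1.06 = 72.4514. B = V − Δ·S = -75.0660.
(2,0): S=40.3620. Δ = (V_up−V_dn)/(S_up−S_dn) = (0.0000−0.0000)/(45.2054−25.0244) = 0.0000. V = [p*·0.0000 + (1−p*)·0.0000]/1.06 = 0.0000. B = V − Δ·S = 0.0000.
(2,1): S=72.9120. Δ = (V_up−V_dn)/(S_up−S_dn) = (9.8716−0.0000)/(81.6614−45.2054) = 0.2708. V = [p*·9.8716 + (1−p*)·0.0000]/1.06 = 8.1953. B = V − Δ·S = -11.5479.
(2,2): S=131.7120. Δ = (V_up−V_dn)/(S_up−S_dn) = (72.4514−9.8716)/(147.5174−81.6614) = 0.9503. V = [p*·72.4514 + (1−p*)·9.8716]/1.06 = 61.2659. B = V − Δ·S = -63.8937.
(1,0): S=65.1000. Δ = (V_up−V_dn)/(S_up−S_dn) = (8.1953−0.0000)/(72.9120−40.3620) = 0.2518. V = [p*·8.1953 + (1−p*)·0.0000]/1.06 = 6.8036. B = V − Δ·S = -9.5870.
(1,1): S=117.6000. Δ = (V_up−V_dn)/(S_up−S_dn) = (61.2659−8.1953)/(131.7120−72.9120) = 0.9026. V = [p*·61.2659 + (1−p*)·8.1953]/1.06 = 51.7900. B = V − Δ·S = -54.3511.
(0,0): S=105.0000. Δ = (V_up−V_dn)/(S_up−S_dn) = (51.7900−6.8036)/(117.6000−65.1000) = 0.8569. V = [p*·51.7900 + (1−p*)·6.8036]/1.06 = 43.7657. B = V − Δ·S = -46.2070.
The time-0 hedge costs 43.7657, which is the no-arbitrage price.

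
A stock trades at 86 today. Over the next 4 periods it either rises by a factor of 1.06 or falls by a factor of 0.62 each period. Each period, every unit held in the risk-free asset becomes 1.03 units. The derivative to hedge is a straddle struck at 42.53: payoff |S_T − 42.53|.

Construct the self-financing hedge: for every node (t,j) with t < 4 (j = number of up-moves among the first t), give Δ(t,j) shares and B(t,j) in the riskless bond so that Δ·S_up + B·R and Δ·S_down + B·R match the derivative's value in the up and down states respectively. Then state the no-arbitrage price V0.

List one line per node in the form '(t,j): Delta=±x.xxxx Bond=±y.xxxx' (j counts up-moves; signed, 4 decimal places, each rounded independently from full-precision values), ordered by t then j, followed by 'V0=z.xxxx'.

Since d<R<u, set p* = (R−d)/(u−d) = 0.9318; price each node as the discounted p*-expectation of its children.
Payoff layer (t=4): V(4,0)=29.8224, V(4,1)=20.8040, V(4,2)=5.3856, V(4,3)=20.9750, V(4,4)=66.0430
Node (3,0) S=20.4962: V=(p*·20.8040+(1−p*)·29.8224)/1.03=20.7951; Δ=(20.8040−29.8224)/(21.7260−12.7076)=-1.0000; B=V−Δ·S=41.2913
Node (3,1) S=35.0419: V=(p*·5.3856+(1−p*)·20.8040)/1.03=6.2494; Δ=(5.3856−20.8040)/(37.1444−21.7260)=-1.0000; B=V−Δ·S=41.2913
Node (3,2) S=59.9104: V=(p*·20.9750+(1−p*)·5.3856)/1.03=19.3321; Δ=(20.9750−5.3856)/(63.5050−37.1444)=0.5914; B=V−Δ·S=-16.0983
Node (3,3) S=102.4274: V=(p*·66.0430+(1−p*)·20.9750)/1.03=61.1361; Δ=(66.0430−20.9750)/(108.5730−63.5050)=1.0000; B=V−Δ·S=-41.2913
Node (2,0) S=33.0584: V=(p*·6.2494+(1−p*)·20.7951)/1.03=7.0302; Δ=(6.2494−20.7951)/(35.0419−20.4962)=-1.0000; B=V−Δ·S=40.0886
Node (2,1) S=56.5192: V=(p*·19.3321+(1−p*)·6.2494)/1.03=17.9030; Δ=(19.3321−6.2494)/(59.9104−35.0419)=0.5261; B=V−Δ·S=-11.8305
Node (2,2) S=96.6296: V=(p*·61.1361+(1−p*)·19.3321)/1.03=56.5882; Δ=(61.1361−19.3321)/(102.4274−59.9104)=0.9832; B=V−Δ·S=-38.4209
Node (1,0) S=53.3200: V=(p*·17.9030+(1−p*)·7.0302)/1.03=16.6618; Δ=(17.9030−7.0302)/(56.5192−33.0584)=0.4634; B=V−Δ·S=-8.0491
Node (1,1) S=91.1600: V=(p*·56.5882+(1−p*)·17.9030)/1.03=52.3792; Δ=(56.5882−17.9030)/(96.6296−56.5192)=0.9645; B=V−Δ·S=-35.5417
Node (0,0) S=86.0000: V=(p*·52.3792+(1−p*)·16.6618)/1.03=48.4892; Δ=(52.3792−16.6618)/(91.1600−53.3200)=0.9439; B=V−Δ·S=-32.6866
Root portfolio cost Δ·86+B reproduces V0=48.4892.

(0,0): Delta=0.9439 Bond=-32.6866
(1,0): Delta=0.4634 Bond=-8.0491
(1,1): Delta=0.9645 Bond=-35.5417
(2,0): Delta=-1.0000 Bond=40.0886
(2,1): Delta=0.5261 Bond=-11.8305
(2,2): Delta=0.9832 Bond=-38.4209
(3,0): Delta=-1.0000 Bond=41.2913
(3,1): Delta=-1.0000 Bond=41.2913
(3,2): Delta=0.5914 Bond=-16.0983
(3,3): Delta=1.0000 Bond=-41.2913
V0=48.4892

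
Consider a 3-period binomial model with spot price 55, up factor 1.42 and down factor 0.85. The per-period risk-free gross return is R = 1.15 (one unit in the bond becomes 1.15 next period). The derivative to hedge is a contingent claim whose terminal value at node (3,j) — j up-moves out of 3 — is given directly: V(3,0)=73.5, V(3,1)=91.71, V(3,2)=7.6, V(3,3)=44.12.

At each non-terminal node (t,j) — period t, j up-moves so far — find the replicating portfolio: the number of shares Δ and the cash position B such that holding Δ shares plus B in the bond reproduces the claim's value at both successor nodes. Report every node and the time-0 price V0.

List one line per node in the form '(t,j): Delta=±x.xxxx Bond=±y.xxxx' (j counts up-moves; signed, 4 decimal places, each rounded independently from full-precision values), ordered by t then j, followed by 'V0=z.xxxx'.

(0,0): Delta=-0.6690 Bond=69.4903
(1,0): Delta=-1.1631 Bond=103.0136
(1,1): Delta=-0.4028 Bond=59.1240
(2,0): Delta=0.8040 Bond=40.2998
(2,1): Delta=-2.2228 Bond=188.8150
(2,2): Delta=0.5777 Bond=-40.7475
V0=32.6962

Under the risk-neutral measure, an up-move has probability p* = (R−d)/(u−d) = 0.5263 and values discount at R = 1.15.
Terminal payoffs: V(3,0)=73.5000, V(3,1)=91.7100, V(3,2)=7.6000, V(3,3)=44.1200
(2,0): S=39.7375. Δ = (V_up−V_dn)/(S_up−S_dn) = (91.7100−73.5000)/(56.4272−33.7769) = 0.8040. V = [p*·91.7100 + (1−p*)·73.5000]/1.15 = 72.2471. B = V − Δ·S = 40.2998.
(2,1): S=66.3850. Δ = (V_up−V_dn)/(S_up−S_dn) = (7.6000−91.7100)/(94.2667−56.4272) = -2.2228. V = [p*·7.6000 + (1−p*)·91.7100]/1.15 = 41.2535. B = V − Δ·S = 188.8150.
(2,2): S=110.9020. Δ = (V_up−V_dn)/(S_up−S_dn) = (44.1200−7.6000)/(157.4808−94.2667) = 0.5777. V = [p*·44.1200 + (1−p*)·7.6000]/1.15 = 23.3227. B = V − Δ·S = -40.7475.
(1,0): S=46.7500. Δ = (V_up−V_dn)/(S_up−S_dn) = (41.2535−72.2471)/(66.3850−39.7375) = -1.1631. V = [p*·41.2535 + (1−p*)·72.2471]/1.15 = 48.6389. B = V − Δ·S = 103.0136.
(1,1): S=78.1000. Δ = (V_up−V_dn)/(S_up−S_dn) = (23.3227−41.2535)/(110.9020−66.3850) = -0.4028. V = [p*·23.3227 + (1−p*)·41.2535]/1.15 = 27.6663. B = V − Δ·S = 59.1240.
(0,0): S=55.0000. Δ = (V_up−V_dn)/(S_up−S_dn) = (27.6663−48.6389)/(78.1000−46.7500) = -0.6690. V = [p*·27.6663 + (1−p*)·48.6389]/1.15 = 32.6962. B = V − Δ·S = 69.4903.
Each (Δ,B) replicates both successor values, so the strategy is self-financing and V0 is arbitrage-free.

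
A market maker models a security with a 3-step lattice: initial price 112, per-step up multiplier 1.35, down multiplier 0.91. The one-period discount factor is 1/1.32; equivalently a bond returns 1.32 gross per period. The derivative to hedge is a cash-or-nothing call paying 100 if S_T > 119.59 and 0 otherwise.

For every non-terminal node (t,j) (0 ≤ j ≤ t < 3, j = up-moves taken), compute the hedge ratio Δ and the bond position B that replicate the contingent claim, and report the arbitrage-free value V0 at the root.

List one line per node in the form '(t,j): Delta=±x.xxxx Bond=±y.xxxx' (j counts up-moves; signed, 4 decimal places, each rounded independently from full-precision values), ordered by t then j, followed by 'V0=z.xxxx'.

No-arbitrage ⇒ martingale measure with p* = (R−d)/(u−d) = 0.9318.
Terminal values V(3,·): V(3,0)=0.0000, V(3,1)=100.0000, V(3,2)=100.0000, V(3,3)=100.0000
  t=2,j=0: stock 92.7472 → up 125.2087 (V=100.0000), down 84.4000 (V=0.0000). Price 70.5923; hedge Δ=2.4505, bond B=-156.6804.
  t=2,j=1: stock 137.5920 → up 185.7492 (V=100.0000), down 125.2087 (V=100.0000). Price 75.7576; hedge Δ=0.0000, bond B=75.7576.
  t=2,j=2: stock 204.1200 → up 275.5620 (V=100.0000), down 185.7492 (V=100.0000). Price 75.7576; hedge Δ=0.0000, bond B=75.7576.
  t=1,j=0: stock 101.9200 → up 137.5920 (V=75.7576), down 92.7472 (V=70.5923). Price 57.1253; hedge Δ=0.1152, bond B=45.3860.
  t=1,j=1: stock 151.2000 → up 204.1200 (V=75.7576), down 137.5920 (V=75.7576). Price 57.3921; hedge Δ=0.0000, bond B=57.3921.
  t=0,j=0: stock 112.0000 → up 151.2000 (V=57.3921), down 101.9200 (V=57.1253). Price 43.4651; hedge Δ=0.0054, bond B=42.8587.
Each (Δ,B) replicates both successor values, so the strategy is self-financing and V0 is arbitrage-free.

(0,0): Delta=0.0054 Bond=42.8587
(1,0): Delta=0.1152 Bond=45.3860
(1,1): Delta=0.0000 Bond=57.3921
(2,0): Delta=2.4505 Bond=-156.6804
(2,1): Delta=0.0000 Bond=75.7576
(2,2): Delta=0.0000 Bond=75.7576
V0=43.4651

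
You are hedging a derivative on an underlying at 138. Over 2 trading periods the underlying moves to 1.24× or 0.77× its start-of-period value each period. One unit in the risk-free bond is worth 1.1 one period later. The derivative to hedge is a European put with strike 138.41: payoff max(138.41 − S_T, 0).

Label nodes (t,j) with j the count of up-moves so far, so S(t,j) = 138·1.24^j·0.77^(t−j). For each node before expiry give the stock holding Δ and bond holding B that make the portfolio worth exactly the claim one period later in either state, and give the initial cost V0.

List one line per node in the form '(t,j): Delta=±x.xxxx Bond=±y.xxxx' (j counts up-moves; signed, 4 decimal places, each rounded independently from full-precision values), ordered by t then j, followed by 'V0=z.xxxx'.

(0,0): Delta=-0.2739 Bond=44.2501
(1,0): Delta=-1.0000 Bond=125.8273
(1,1): Delta=-0.0827 Bond=15.9440
V0=6.4477

No-arbitrage ⇒ martingale measure with p* = (R−d)/(u−d) = 0.7021.
Payoff layer (t=2): V(2,0)=56.5898, V(2,1)=6.6476, V(2,2)=0.0000
  t=1,j=0: stock 106.2600 → up 131.7624 (V=6.6476), down 81.8202 (V=56.5898). Price 19.5673; hedge Δ=-1.0000, bond B=125.8273.
  t=1,j=1: stock 171.1200 → up 212.1888 (V=0.0000), down 131.7624 (V=6.6476). Price 1.8001; hedge Δ=-0.0827, bond B=15.9440.
  t=0,j=0: stock 138.0000 → up 171.1200 (V=1.8001), down 106.2600 (V=19.5673). Price 6.4477; hedge Δ=-0.2739, bond B=44.2501.
Self-financing check: at every node Δ·S+B equals the discounted successor values.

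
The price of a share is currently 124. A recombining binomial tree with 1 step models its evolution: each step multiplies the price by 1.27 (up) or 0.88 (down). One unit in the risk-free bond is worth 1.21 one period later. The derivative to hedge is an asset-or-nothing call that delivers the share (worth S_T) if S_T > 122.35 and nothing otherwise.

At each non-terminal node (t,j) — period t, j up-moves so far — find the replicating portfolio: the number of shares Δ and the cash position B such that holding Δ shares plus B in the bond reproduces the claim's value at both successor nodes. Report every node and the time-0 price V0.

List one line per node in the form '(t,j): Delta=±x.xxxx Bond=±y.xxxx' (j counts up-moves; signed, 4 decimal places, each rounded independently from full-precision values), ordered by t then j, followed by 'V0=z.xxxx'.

(0,0): Delta=3.2564 Bond=-293.6690
V0=110.1259

Under the risk-neutral measure, an up-move has probability p* = (R−d)/(u−d) = 0.8462 and values discount at R = 1.21.
Terminal payoffs: V(1,0)=0.0000, V(1,1)=157.4800
  t=0,j=0: stock 124.0000 → up 157.4800 (V=157.4800), down 109.1200 (V=0.0000). Price 110.1259; hedge Δ=3.2564, bond B=-293.6690.
Check: Δ(0,0)·S0 + B(0,0) = 110.1259 = V0.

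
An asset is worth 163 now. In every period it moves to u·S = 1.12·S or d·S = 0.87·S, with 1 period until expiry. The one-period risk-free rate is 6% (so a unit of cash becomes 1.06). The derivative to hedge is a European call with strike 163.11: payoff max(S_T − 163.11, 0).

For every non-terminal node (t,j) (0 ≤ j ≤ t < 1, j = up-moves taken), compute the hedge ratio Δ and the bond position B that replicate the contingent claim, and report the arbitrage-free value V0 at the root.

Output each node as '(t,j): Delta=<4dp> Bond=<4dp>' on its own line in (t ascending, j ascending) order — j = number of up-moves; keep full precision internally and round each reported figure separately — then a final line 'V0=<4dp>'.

(0,0): Delta=0.4773 Bond=-63.8547
V0=13.9453

The replicating-portfolio and risk-neutral prices coincide; use p* = (1.06−0.87)/(1.12−0.87) = 0.7600 for the latter.
Terminal values V(1,·): V(1,0)=0.0000, V(1,1)=19.4500
(0,0): S=163.0000. Δ = (V_up−V_dn)/(S_up−S_dn) = (19.4500−0.0000)/(182.5600−141.8100) = 0.4773. V = [p*·19.4500 + (1−p*)·0.0000]/1.06 = 13.9453. B = V − Δ·S = -63.8547.
Self-financing check: at every node Δ·S+B equals the discounted successor values.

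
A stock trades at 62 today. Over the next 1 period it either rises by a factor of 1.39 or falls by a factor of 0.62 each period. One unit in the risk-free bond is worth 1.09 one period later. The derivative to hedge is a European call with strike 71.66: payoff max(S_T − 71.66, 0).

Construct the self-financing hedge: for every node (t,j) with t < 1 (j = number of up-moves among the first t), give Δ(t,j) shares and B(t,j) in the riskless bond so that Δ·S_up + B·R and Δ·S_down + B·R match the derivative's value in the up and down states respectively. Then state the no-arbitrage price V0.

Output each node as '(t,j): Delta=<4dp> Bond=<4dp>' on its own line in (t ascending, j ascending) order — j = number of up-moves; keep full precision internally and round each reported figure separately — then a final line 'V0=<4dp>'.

Since d<R<u, set p* = (R−d)/(u−d) = 0.6104; price each node as the discounted p*-expectation of its children.
Terminal payoffs: V(1,0)=0.0000, V(1,1)=14.5200
Node (0,0) S=62.0000: V=(p*·14.5200+(1−p*)·0.0000)/1.09=8.1311; Δ=(14.5200−0.0000)/(86.1800−38.4400)=0.3041; B=V−Δ·S=-10.7261
Self-financing check: at every node Δ·S+B equals the discounted successor values.

(0,0): Delta=0.3041 Bond=-10.7261
V0=8.1311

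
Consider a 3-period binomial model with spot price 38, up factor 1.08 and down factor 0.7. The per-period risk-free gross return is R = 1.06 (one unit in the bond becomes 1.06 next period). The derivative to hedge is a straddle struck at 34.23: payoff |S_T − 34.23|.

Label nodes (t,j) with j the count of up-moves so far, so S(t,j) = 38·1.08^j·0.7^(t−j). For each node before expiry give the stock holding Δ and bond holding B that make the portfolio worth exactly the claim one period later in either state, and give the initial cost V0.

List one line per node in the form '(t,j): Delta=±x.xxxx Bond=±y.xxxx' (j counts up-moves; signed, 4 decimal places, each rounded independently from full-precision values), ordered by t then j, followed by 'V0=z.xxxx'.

(0,0): Delta=0.5089 Bond=-9.1258
(1,0): Delta=-1.0000 Bond=30.4646
(1,1): Delta=0.5633 Bond=-11.9032
(2,0): Delta=-1.0000 Bond=32.2925
(2,1): Delta=-1.0000 Bond=32.2925
(2,2): Delta=0.6196 Bond=-15.1124
V0=10.2141

Under the risk-neutral measure, an up-move has probability p* = (R−d)/(u−d) = 0.9474 and values discount at R = 1.06.
Terminal payoffs: V(3,0)=21.1960, V(3,1)=14.1204, V(3,2)=3.2038, V(3,3)=13.6391
Node (2,0) S=18.6200: V=(p*·14.1204+(1−p*)·21.1960)/1.06=13.6725; Δ=(14.1204−21.1960)/(20.1096−13.0340)=-1.0000; B=V−Δ·S=32.2925
Node (2,1) S=28.7280: V=(p*·3.2038+(1−p*)·14.1204)/1.06=3.5645; Δ=(3.2038−14.1204)/(31.0262−20.1096)=-1.0000; B=V−Δ·S=32.2925
Node (2,2) S=44.3232: V=(p*·13.6391+(1−p*)·3.2038)/1.06=12.3489; Δ=(13.6391−3.2038)/(47.8691−31.0262)=0.6196; B=V−Δ·S=-15.1124
Node (1,0) S=26.6000: V=(p*·3.5645+(1−p*)·13.6725)/1.06=3.8646; Δ=(3.5645−13.6725)/(28.7280−18.6200)=-1.0000; B=V−Δ·S=30.4646
Node (1,1) S=41.0400: V=(p*·12.3489+(1−p*)·3.5645)/1.06=11.2137; Δ=(12.3489−3.5645)/(44.3232−28.7280)=0.5633; B=V−Δ·S=-11.9032
Node (0,0) S=38.0000: V=(p*·11.2137+(1−p*)·3.8646)/1.06=10.2141; Δ=(11.2137−3.8646)/(41.0400−26.6000)=0.5089; B=V−Δ·S=-9.1258
Each (Δ,B) replicates both successor values, so the strategy is self-financing and V0 is arbitrage-free.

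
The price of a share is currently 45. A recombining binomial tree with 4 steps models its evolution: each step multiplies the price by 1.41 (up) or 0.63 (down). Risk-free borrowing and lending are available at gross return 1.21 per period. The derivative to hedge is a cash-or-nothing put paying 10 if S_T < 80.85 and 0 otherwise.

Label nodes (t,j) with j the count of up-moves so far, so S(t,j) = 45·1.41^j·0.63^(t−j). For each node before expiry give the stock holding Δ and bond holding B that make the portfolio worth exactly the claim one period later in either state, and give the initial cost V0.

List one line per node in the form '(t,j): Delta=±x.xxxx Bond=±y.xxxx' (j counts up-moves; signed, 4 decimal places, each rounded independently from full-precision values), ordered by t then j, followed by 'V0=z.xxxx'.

(0,0): Delta=-0.0661 Bond=6.2143
(1,0): Delta=0.0000 Bond=5.6447
(1,1): Delta=-0.0763 Bond=8.1656
(2,0): Delta=0.0000 Bond=6.8301
(2,1): Delta=0.0000 Bond=6.8301
(2,2): Delta=-0.0881 Bond=10.9323
(3,0): Delta=0.0000 Bond=8.2645
(3,1): Delta=0.0000 Bond=8.2645
(3,2): Delta=0.0000 Bond=8.2645
(3,3): Delta=-0.1016 Bond=14.9396
V0=3.2388

Risk-neutral probability p* = (R−d)/(u−d) = (1.21−0.63)/(1.41−0.63) = 0.7436.
At expiry t=4: V(4,0)=10.0000, V(4,1)=10.0000, V(4,2)=10.0000, V(4,3)=10.0000, V(4,4)=0.0000
Node (3,0) S=11.2521: V=(p*·10.0000+(1−p*)·10.0000)/1.21=8.2645; Δ=(10.0000−10.0000)/(15.8655−7.0888)=0.0000; B=V−Δ·S=8.2645
Node (3,1) S=25.1833: V=(p*·10.0000+(1−p*)·10.0000)/1.21=8.2645; Δ=(10.0000−10.0000)/(35.5085−15.8655)=0.0000; B=V−Δ·S=8.2645
Node (3,2) S=56.3626: V=(p*·10.0000+(1−p*)·10.0000)/1.21=8.2645; Δ=(10.0000−10.0000)/(79.4713−35.5085)=0.0000; B=V−Δ·S=8.2645
Node (3,3) S=126.1449: V=(p*·0.0000+(1−p*)·10.0000)/1.21=2.1191; Δ=(0.0000−10.0000)/(177.8644−79.4713)=-0.1016; B=V−Δ·S=14.9396
Node (2,0) S=17.8605: V=(p*·8.2645+(1−p*)·8.2645)/1.21=6.8301; Δ=(8.2645−8.2645)/(25.1833−11.2521)=0.0000; B=V−Δ·S=6.8301
Node (2,1) S=39.9735: V=(p*·8.2645+(1−p*)·8.2645)/1.21=6.8301; Δ=(8.2645−8.2645)/(56.3626−25.1833)=0.0000; B=V−Δ·S=6.8301
Node (2,2) S=89.4645: V=(p*·2.1191+(1−p*)·8.2645)/1.21=3.0536; Δ=(2.1191−8.2645)/(126.1449−56.3626)=-0.0881; B=V−Δ·S=10.9323
Node (1,0) S=28.3500: V=(p*·6.8301+(1−p*)·6.8301)/1.21=5.6447; Δ=(6.8301−6.8301)/(39.9735−17.8605)=0.0000; B=V−Δ·S=5.6447
Node (1,1) S=63.4500: V=(p*·3.0536+(1−p*)·6.8301)/1.21=3.3239; Δ=(3.0536−6.8301)/(89.4645−39.9735)=-0.0763; B=V−Δ·S=8.1656
Node (0,0) S=45.0000: V=(p*·3.3239+(1−p*)·5.6447)/1.21=3.2388; Δ=(3.3239−5.6447)/(63.4500−28.3500)=-0.0661; B=V−Δ·S=6.2143
Each (Δ,B) replicates both successor values, so the strategy is self-financing and V0 is arbitrage-free.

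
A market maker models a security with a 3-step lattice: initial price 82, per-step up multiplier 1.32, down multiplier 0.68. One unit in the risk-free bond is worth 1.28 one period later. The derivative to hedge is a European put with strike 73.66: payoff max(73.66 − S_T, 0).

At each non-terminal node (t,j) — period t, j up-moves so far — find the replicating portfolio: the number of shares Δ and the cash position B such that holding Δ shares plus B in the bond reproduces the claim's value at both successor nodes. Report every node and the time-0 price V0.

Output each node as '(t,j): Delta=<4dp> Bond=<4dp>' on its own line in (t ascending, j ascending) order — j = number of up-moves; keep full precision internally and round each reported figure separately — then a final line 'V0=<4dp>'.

Since d<R<u, set p* = (R−d)/(u−d) = 0.9375; price each node as the discounted p*-expectation of its children.
Terminal values V(3,·): V(3,0)=47.8766, V(3,1)=23.6098, V(3,2)=0.0000, V(3,3)=0.0000
Node (2,0) S=37.9168: V=(p*·23.6098+(1−p*)·47.8766)/1.28=19.6301; Δ=(23.6098−47.8766)/(50.0502−25.7834)=-1.0000; B=V−Δ·S=57.5469
Node (2,1) S=73.6032: V=(p*·0.0000+(1−p*)·23.6098)/1.28=1.1528; Δ=(0.0000−23.6098)/(97.1562−50.0502)=-0.5012; B=V−Δ·S=38.0432
Node (2,2) S=142.8768: V=(p*·0.0000+(1−p*)·0.0000)/1.28=0.0000; Δ=(0.0000−0.0000)/(188.5974−97.1562)=0.0000; B=V−Δ·S=0.0000
Node (1,0) S=55.7600: V=(p*·1.1528+(1−p*)·19.6301)/1.28=1.8029; Δ=(1.1528−19.6301)/(73.6032−37.9168)=-0.5178; B=V−Δ·S=30.6736
Node (1,1) S=108.2400: V=(p*·0.0000+(1−p*)·1.1528)/1.28=0.0563; Δ=(0.0000−1.1528)/(142.8768−73.6032)=-0.0166; B=V−Δ·S=1.8576
Node (0,0) S=82.0000: V=(p*·0.0563+(1−p*)·1.8029)/1.28=0.1293; Δ=(0.0563−1.8029)/(108.2400−55.7600)=-0.0333; B=V−Δ·S=2.8583
Check: Δ(0,0)·S0 + B(0,0) = 0.1293 = V0.

(0,0): Delta=-0.0333 Bond=2.8583
(1,0): Delta=-0.5178 Bond=30.6736
(1,1): Delta=-0.0166 Bond=1.8576
(2,0): Delta=-1.0000 Bond=57.5469
(2,1): Delta=-0.5012 Bond=38.0432
(2,2): Delta=0.0000 Bond=0.0000
V0=0.1293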